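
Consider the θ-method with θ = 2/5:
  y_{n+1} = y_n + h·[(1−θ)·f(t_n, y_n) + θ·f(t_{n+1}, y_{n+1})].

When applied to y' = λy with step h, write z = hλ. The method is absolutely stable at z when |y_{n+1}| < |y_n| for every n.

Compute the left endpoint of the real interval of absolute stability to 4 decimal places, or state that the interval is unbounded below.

On y'=λy, z=hλ:
  y_{n+1} = y_n + z·[3/5·y_n + 2/5·y_{n+1}] ⇒ (1 − 2/5z)y_{n+1} = (1 + 3/5z)y_n
  so R(z) = (1 + 3/5z)/(1 − 2/5z).

Find x<0 with |R(x)|<1.
x=-1.7: |R|=0.0119
R=−1: 1+3/5x = −1+2/5x ⇒ -1/5x=2 ⇒ x=2/(-1/5)=-10.0000
Confirm numerically:
  x=-9.782: |R|=0.99113 <1
  x=-8.797: |R|=0.94676 <1
  x=-5.092: |R|=0.67677 <1
  x=-4.579: |R|=0.61711 <1
  x=-10.504: |R|=1.01938 >1
  x=-10.469: |R|=1.01808 >1
Interval (-10.0000, 0).

z* = -10.0000.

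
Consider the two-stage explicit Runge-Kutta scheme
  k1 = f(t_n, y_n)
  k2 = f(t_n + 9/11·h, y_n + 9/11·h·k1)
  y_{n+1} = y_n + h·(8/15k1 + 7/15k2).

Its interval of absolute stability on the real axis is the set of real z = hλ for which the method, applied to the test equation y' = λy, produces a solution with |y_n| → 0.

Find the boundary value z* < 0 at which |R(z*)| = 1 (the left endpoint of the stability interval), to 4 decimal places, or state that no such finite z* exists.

left endpoint -2.6190.

With y'=λy (z=hλ):
  k1=λy_n ⇒ h·k1=z·y_n;  k2=λ(1+9/11z)y_n ⇒ h·k2=z(1+9/11z)y_n
  y_{n+1}/y_n = 1 + 8/15z + 7/15z(1+9/11z) = 1 + z + 21/55z²
  so R(z) = 1 + z + 21/55z².

Solve |R(x)|<1 on ℝ⁻.
x=-1.29: |R|=0.3454
R=1: x+21/55x²=0 ⇒ x=−55/21=-2.6190; min R=1−1/(4·21/55)=0.3452>−1
Confirm numerically:
  x=-1.956: |R|=0.50481 <1
  x=-1.916: |R|=0.48568 <1
  x=-1.736: |R|=0.41468 <1
  x=-1.240: |R|=0.34708 <1
  x=-2.980: |R|=1.41070 >1
  x=-2.820: |R|=1.21637 >1
  x=-2.640: |R|=1.02112 >1
So |R|<1 on (-2.6190, 0).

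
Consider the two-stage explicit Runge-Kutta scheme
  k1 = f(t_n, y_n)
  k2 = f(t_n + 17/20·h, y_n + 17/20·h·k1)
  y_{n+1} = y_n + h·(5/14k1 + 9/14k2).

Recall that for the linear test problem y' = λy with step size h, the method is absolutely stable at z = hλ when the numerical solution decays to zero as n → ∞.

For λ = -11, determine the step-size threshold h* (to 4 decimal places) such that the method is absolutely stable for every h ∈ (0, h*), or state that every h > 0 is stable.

Test eqn y'=λy, z=hλ:
  k1=λy_n ⇒ h·k1=z·y_n;  k2=λ(1+17/20z)y_n ⇒ h·k2=z(1+17/20z)y_n
  y_{n+1}/y_n = 1 + 5/14z + 9/14z(1+17/20z) = 1 + z + 153/280z²
  so R(z) = 1 + z + 153/280z².

Need |R(x)|<1, x<0.
x=-0.37: |R|=0.7048
R=1: x+153/280x²=0 ⇒ x=−280/153=-1.8301; min R=1−1/(4·153/280)=0.5425>−1
Confirm numerically:
  x=-1.639: |R|=0.82888 <1
  x=-1.234: |R|=0.59808 <1
  x=-1.213: |R|=0.59100 <1
  x=-0.757: |R|=0.55613 <1
  x=-2.327: |R|=1.63187 >1
  x=-2.069: |R|=1.27013 >1
Stable set (-1.8301, 0).

(-1.8301,0); λ=-11 ⇒ h* = (280/153)/11 = 0.1664.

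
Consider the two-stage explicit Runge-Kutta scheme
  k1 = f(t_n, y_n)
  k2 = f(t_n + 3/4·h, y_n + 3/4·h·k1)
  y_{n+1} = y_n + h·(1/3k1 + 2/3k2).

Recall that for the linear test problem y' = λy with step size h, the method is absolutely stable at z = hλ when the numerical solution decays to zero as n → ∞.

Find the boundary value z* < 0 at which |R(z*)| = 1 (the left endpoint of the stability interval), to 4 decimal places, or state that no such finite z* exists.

left endpoint -2.0000.

On y'=λy, z=hλ:
  k1=λy_n ⇒ h·k1=z·y_n;  k2=λ(1+3/4z)y_n ⇒ h·k2=z(1+3/4z)y_n
  y_{n+1}/y_n = 1 + 1/3z + 2/3z(1+3/4z) = 1 + z + 1/2z²
  ⇒ R(z) = 1 + z + 1/2z².

Need |R(x)|<1, x<0.
x=-0.71: |R|=0.5421
R=1: x+1/2x²=0 ⇒ x=−2=-2.0000; min R=1−1/(4·1/2)=0.5000>−1
Confirm numerically:
  x=-1.914: |R|=0.91770 <1
  x=-1.778: |R|=0.80264 <1
  x=-1.082: |R|=0.50336 <1
  x=-1.029: |R|=0.50042 <1
  x=-2.576: |R|=1.74189 >1
  x=-2.439: |R|=1.53536 >1
  x=-2.282: |R|=1.32176 >1
So |R|<1 on (-2.0000, 0).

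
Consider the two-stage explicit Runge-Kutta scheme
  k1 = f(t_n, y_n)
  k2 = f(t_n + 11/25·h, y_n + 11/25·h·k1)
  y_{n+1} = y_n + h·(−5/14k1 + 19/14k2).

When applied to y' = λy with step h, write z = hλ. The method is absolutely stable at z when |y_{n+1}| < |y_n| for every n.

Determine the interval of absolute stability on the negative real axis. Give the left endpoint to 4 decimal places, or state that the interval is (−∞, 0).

Set f=λy, z=hλ:
  k1=λy_n ⇒ h·k1=z·y_n;  k2=λ(1+11/25z)y_n ⇒ h·k2=z(1+11/25z)y_n
  y_{n+1}/y_n = 1 − 5/14z + 19/14z(1+11/25z) = 1 + z + 209/350z²
  ⇒ R(z) = 1 + z + 209/350z².

Solve |R(x)|<1 on ℝ⁻.
x=-0.62: |R|=0.6095
R=1: x+209/350x²=0 ⇒ x=−350/209=-1.6746; min R=1−1/(4·209/350)=0.5813>−1
Confirm numerically:
  x=-1.181: |R|=0.65187 <1
  x=-0.974: |R|=0.59250 <1
  x=-0.714: |R|=0.59042 <1
  x=-0.672: |R|=0.59766 <1
  x=-2.145: |R|=1.60247 >1
  x=-2.024: |R|=1.42224 >1
  x=-1.749: |R|=1.07766 >1
Stable set (-1.6746, 0).

z∈(-1.6746,0).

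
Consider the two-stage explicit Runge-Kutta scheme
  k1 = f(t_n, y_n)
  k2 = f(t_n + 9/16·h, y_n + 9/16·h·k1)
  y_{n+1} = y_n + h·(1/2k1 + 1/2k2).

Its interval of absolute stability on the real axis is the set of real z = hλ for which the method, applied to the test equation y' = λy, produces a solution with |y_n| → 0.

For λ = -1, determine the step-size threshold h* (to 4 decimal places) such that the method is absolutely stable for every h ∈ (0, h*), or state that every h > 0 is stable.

(-3.5556,0); λ=-1 ⇒ h* = (32/9)/1 = 3.5556.

Set f=λy, z=hλ:
  k1=λy_n ⇒ h·k1=z·y_n;  k2=λ(1+9/16z)y_n ⇒ h·k2=z(1+9/16z)y_n
  y_{n+1}/y_n = 1 + 1/2z + 1/2z(1+9/16z) = 1 + z + 9/32z²
  R(z) = 1 + z + 9/32z².

Need |R(x)|<1, x<0.
x=-0.91: |R|=0.3229
R=1: x+9/32x²=0 ⇒ x=−32/9=-3.5556; min R=1−1/(4·9/32)=0.1111>−1
Confirm numerically:
  x=-3.328: |R|=0.78701 <1
  x=-1.854: |R|=0.11275 <1
  x=-1.751: |R|=0.11131 <1
  x=-1.682: |R|=0.11369 <1
  x=-3.848: |R|=1.31650 >1
  x=-3.823: |R|=1.28756 >1
So |R|<1 on (-3.5556, 0).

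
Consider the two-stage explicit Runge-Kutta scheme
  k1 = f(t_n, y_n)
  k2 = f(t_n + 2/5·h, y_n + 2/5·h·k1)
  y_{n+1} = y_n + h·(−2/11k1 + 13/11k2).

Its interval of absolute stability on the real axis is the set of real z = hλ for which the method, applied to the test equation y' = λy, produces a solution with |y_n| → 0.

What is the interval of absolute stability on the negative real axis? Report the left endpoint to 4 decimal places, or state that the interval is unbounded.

Set f=λy, z=hλ:
  k1=λy_n ⇒ h·k1=z·y_n;  k2=λ(1+2/5z)y_n ⇒ h·k2=z(1+2/5z)y_n
  y_{n+1}/y_n = 1 − 2/11z + 13/11z(1+2/5z) = 1 + z + 26/55z²
  R(z) = 1 + z + 26/55z².

Need |R(x)|<1, x<0.
x=-1.56: |R|=0.5904
R=1: x+26/55x²=0 ⇒ x=−55/26=-2.1154; min R=1−1/(4·26/55)=0.4712>−1
Confirm numerically:
  x=-1.985: |R|=0.87765 <1
  x=-1.758: |R|=0.70299 <1
  x=-1.681: |R|=0.65481 <1
  x=-1.542: |R|=0.58203 <1
  x=-2.676: |R|=1.70919 >1
  x=-2.673: |R|=1.70460 >1
Interval (-2.1154, 0).

z∈(-2.1154,0).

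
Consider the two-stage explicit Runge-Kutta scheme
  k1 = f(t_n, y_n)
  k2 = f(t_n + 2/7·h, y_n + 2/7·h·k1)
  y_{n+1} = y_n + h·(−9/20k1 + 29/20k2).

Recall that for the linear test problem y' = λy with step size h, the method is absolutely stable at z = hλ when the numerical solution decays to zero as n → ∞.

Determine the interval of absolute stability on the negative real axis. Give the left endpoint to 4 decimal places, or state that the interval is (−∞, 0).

(-2.4138, 0).

On y'=λy, z=hλ:
  k1=λy_n ⇒ h·k1=z·y_n;  k2=λ(1+2/7z)y_n ⇒ h·k2=z(1+2/7z)y_n
  y_{n+1}/y_n = 1 − 9/20z + 29/20z(1+2/7z) = 1 + z + 29/70z²
  ⇒ R(z) = 1 + z + 29/70z².

Boundary: |R(x)|=1, x<0.
x=-0.89: |R|=0.4382
R=1: x+29/70x²=0 ⇒ x=−70/29=-2.4138; min R=1−1/(4·29/70)=0.3966>−1
Confirm numerically:
  x=-2.310: |R|=0.90067 <1
  x=-1.877: |R|=0.58258 <1
  x=-1.593: |R|=0.45831 <1
  x=-1.046: |R|=0.40728 <1
  x=-2.908: |R|=1.59539 >1
  x=-2.751: |R|=1.38431 >1
  x=-2.445: |R|=1.03161 >1
Interval (-2.4138, 0).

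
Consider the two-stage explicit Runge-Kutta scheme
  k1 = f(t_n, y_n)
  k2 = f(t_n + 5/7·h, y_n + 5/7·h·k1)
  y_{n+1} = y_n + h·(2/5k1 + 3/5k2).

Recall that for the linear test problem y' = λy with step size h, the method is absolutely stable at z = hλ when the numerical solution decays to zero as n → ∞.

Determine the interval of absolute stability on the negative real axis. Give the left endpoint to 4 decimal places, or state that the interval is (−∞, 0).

Set f=λy, z=hλ:
  k1=λy_n ⇒ h·k1=z·y_n;  k2=λ(1+5/7z)y_n ⇒ h·k2=z(1+5/7z)y_n
  y_{n+1}/y_n = 1 + 2/5z + 3/5z(1+5/7z) = 1 + z + 3/7z²
  Hence R(z) = 1 + z + 3/7z².

Solve |R(x)|<1 on ℝ⁻.
x=-0.63: |R|=0.5401
R=1: x+3/7x²=0 ⇒ x=−7/3=-2.3333; min R=1−1/(4·3/7)=0.4167>−1
Confirm numerically:
  x=-1.841: |R|=0.61155 <1
  x=-1.517: |R|=0.46927 <1
  x=-1.081: |R|=0.41981 <1
  x=-2.853: |R|=1.63540 >1
  x=-2.571: |R|=1.26187 >1
  x=-2.514: |R|=1.19466 >1
Interval (-2.3333, 0).

(-2.3333, 0).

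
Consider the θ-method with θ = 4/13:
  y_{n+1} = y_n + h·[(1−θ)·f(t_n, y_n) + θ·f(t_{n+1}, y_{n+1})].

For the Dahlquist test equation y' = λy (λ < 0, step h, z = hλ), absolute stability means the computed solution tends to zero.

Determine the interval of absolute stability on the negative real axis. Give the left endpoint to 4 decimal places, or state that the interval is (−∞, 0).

On y'=λy, z=hλ:
  y_{n+1} = y_n + z·[9/13·y_n + 4/13·y_{n+1}] ⇒ (1 − 4/13z)y_{n+1} = (1 + 9/13z)y_n
  R(z) = (1 + 9/13z)/(1 − 4/13z).

Need |R(x)|<1, x<0.
x=-1.05: |R|=0.2064
R=−1: 1+9/13x = −1+4/13x ⇒ -5/13x=2 ⇒ x=2/(-5/13)=-5.2000
Confirm numerically:
  x=-3.703: |R|=0.73087 <1
  x=-2.095: |R|=0.27385 <1
  x=-2.091: |R|=0.27237 <1
  x=-5.551: |R|=1.04985 >1
  x=-5.234: |R|=1.00501 >1
Interval (-5.2000, 0).

(-5.2000, 0).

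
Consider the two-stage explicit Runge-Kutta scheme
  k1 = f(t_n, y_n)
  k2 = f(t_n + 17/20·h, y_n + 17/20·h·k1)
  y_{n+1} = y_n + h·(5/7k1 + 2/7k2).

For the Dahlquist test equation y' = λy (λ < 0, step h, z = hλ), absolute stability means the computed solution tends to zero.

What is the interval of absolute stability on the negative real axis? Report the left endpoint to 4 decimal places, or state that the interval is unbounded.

(-4.1176, 0).

With y'=λy (z=hλ):
  k1=λy_n ⇒ h·k1=z·y_n;  k2=λ(1+17/20z)y_n ⇒ h·k2=z(1+17/20z)y_n
  y_{n+1}/y_n = 1 + 5/7z + 2/7z(1+17/20z) = 1 + z + 17/70z²
  Hence R(z) = 1 + z + 17/70z².

Find x<0 with |R(x)|<1.
x=-1.02: |R|=0.2327
R=1: x+17/70x²=0 ⇒ x=−70/17=-4.1176; min R=1−1/(4·17/70)=-0.0294>−1
Confirm numerically:
  x=-4.023: |R|=0.90753 <1
  x=-3.672: |R|=0.60258 <1
  x=-2.790: |R|=0.10042 <1
  x=-2.539: |R|=0.02658 <1
  x=-4.526: |R|=1.44885 >1
  x=-4.181: |R|=1.06433 >1
So |R|<1 on (-4.1176, 0).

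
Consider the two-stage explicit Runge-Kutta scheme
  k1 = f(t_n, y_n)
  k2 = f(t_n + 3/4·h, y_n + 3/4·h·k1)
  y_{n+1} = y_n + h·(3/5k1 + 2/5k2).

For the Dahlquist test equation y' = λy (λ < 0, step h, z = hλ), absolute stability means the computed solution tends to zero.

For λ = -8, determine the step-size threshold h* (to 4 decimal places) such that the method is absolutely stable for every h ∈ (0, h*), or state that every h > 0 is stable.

(-3.3333,0); λ=-8 ⇒ h* = (10/3)/8 = 0.4167.

With y'=λy (z=hλ):
  k1=λy_n ⇒ h·k1=z·y_n;  k2=λ(1+3/4z)y_n ⇒ h·k2=z(1+3/4z)y_n
  y_{n+1}/y_n = 1 + 3/5z + 2/5z(1+3/4z) = 1 + z + 3/10z²
  so R(z) = 1 + z + 3/10z².

Need |R(x)|<1, x<0.
x=-0.85: |R|=0.3668
R=1: x+3/10x²=0 ⇒ x=−10/3=-3.3333; min R=1−1/(4·3/10)=0.1667>−1
Confirm numerically:
  x=-2.284: |R|=0.28100 <1
  x=-1.870: |R|=0.17907 <1
  x=-1.728: |R|=0.16780 <1
  x=-3.883: |R|=1.64031 >1
  x=-3.842: |R|=1.58629 >1
Stable set (-3.3333, 0).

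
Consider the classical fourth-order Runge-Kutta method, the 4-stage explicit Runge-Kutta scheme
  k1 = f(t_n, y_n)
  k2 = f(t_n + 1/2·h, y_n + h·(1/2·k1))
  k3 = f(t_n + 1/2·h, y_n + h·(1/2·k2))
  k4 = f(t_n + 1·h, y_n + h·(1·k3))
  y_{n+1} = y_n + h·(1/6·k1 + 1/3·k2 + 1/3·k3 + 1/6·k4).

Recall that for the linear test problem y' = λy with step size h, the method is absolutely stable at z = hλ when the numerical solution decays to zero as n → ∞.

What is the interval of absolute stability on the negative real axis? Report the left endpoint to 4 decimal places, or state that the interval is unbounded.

On y'=λy, z=hλ:
  order 4, 4-stage ⇒ R(z)=1+z+z^2/2+z^3/6+z^4/24
  (e.g. R(-0.99)=0.37836, |R|=0.37836)

Solve |R(x)|<1 on ℝ⁻.
x=-0.99: |R|=0.3784
|R(-2.2)|=0.4214 |R(-1.03)|=0.3652
Bisect:
  x_lo=-3.4190 |R|=2.4582  x_hi=-0.3740 |R|=0.6880
  mid=-1.89649 |R|=0.30401 →hi
  mid=-2.65774 |R|=0.82411 →hi
  mid=-3.03836 |R|=1.45359 →lo
  mid=-2.84805 |R|=1.09881 →lo
  mid=-2.75289 |R|=0.95224 →hi
  mid=-2.80047 |R|=1.02313 →lo
  mid=-2.77668 |R|=0.98710 →hi
  mid=-2.78858 |R|=1.00496 →lo
  mid=-2.78263 |R|=0.99599 →hi
  ...
  [-2.78542,-2.78523] ⇒ x*=-2.7853
Interval (-2.7853, 0).

z∈(-2.7853,0).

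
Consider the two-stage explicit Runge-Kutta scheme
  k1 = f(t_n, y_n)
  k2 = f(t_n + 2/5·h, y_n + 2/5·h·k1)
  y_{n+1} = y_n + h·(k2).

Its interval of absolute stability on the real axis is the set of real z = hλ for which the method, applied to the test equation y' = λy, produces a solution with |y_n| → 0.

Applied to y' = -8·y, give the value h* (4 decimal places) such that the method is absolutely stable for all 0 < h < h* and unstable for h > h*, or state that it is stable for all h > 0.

(-2.5000,0); λ=-8 ⇒ h* = (5/2)/8 = 0.3125.

With y'=λy (z=hλ):
  k1=λy_n ⇒ h·k1=z·y_n;  k2=λ(1+2/5z)y_n ⇒ h·k2=z(1+2/5z)y_n
  y_{n+1}/y_n = 1 + z(1+2/5z) = 1 + z + 2/5z²
  ⇒ R(z) = 1 + z + 2/5z².

Boundary: |R(x)|=1, x<0.
x=-1.53: |R|=0.4064
R=1: x+2/5x²=0 ⇒ x=−5/2=-2.5000; min R=1−1/(4·2/5)=0.3750>−1
Confirm numerically:
  x=-2.464: |R|=0.96452 <1
  x=-2.304: |R|=0.81937 <1
  x=-2.251: |R|=0.77580 <1
  x=-2.864: |R|=1.41700 >1
  x=-2.837: |R|=1.38243 >1
  x=-2.785: |R|=1.31749 >1
Stable set (-2.5000, 0).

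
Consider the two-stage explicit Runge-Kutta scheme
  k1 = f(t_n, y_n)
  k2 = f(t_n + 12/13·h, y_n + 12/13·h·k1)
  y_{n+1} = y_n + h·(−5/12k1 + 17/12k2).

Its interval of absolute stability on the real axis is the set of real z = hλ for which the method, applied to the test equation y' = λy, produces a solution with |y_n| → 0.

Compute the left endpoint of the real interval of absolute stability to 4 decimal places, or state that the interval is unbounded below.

Test eqn y'=λy, z=hλ:
  k1=λy_n ⇒ h·k1=z·y_n;  k2=λ(1+12/13z)y_n ⇒ h·k2=z(1+12/13z)y_n
  y_{n+1}/y_n = 1 − 5/12z + 17/12z(1+12/13z) = 1 + z + 17/13z²
  R(z) = 1 + z + 17/13z².

Boundary: |R(x)|=1, x<0.
x=-0.34: |R|=0.8112
R=1: x+17/13x²=0 ⇒ x=−13/17=-0.7647; min R=1−1/(4·17/13)=0.8088>−1
Confirm numerically:
  x=-0.657: |R|=0.90746 <1
  x=-0.596: |R|=0.86851 <1
  x=-0.583: |R|=0.86147 <1
  x=-0.557: |R|=0.84871 <1
  x=-1.128: |R|=1.53589 >1
  x=-0.940: |R|=1.21548 >1
Stable set (-0.7647, 0).

left endpoint -0.7647.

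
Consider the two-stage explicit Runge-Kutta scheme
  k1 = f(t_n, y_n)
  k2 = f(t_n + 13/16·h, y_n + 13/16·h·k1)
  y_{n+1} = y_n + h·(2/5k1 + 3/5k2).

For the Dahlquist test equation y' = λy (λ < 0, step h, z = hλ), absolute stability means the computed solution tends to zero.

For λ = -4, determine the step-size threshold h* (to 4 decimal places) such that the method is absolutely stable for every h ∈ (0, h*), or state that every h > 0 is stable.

(-2.0513,0); λ=-4 ⇒ h* = (80/39)/4 = 0.5128.

On y'=λy, z=hλ:
  k1=λy_n ⇒ h·k1=z·y_n;  k2=λ(1+13/16z)y_n ⇒ h·k2=z(1+13/16z)y_n
  y_{n+1}/y_n = 1 + 2/5z + 3/5z(1+13/16z) = 1 + z + 39/80z²
  so R(z) = 1 + z + 39/80z².

Solve |R(x)|<1 on ℝ⁻.
x=-0.87: |R|=0.4990
R=1: x+39/80x²=0 ⇒ x=−80/39=-2.0513; min R=1−1/(4·39/80)=0.4872>−1
Confirm numerically:
  x=-1.998: |R|=0.94810 <1
  x=-1.921: |R|=0.87799 <1
  x=-0.955: |R|=0.48961 <1
  x=-0.870: |R|=0.49899 <1
  x=-2.522: |R|=1.57874 >1
  x=-2.314: |R|=1.29637 >1
  x=-2.303: |R|=1.28261 >1
So |R|<1 on (-2.0513, 0).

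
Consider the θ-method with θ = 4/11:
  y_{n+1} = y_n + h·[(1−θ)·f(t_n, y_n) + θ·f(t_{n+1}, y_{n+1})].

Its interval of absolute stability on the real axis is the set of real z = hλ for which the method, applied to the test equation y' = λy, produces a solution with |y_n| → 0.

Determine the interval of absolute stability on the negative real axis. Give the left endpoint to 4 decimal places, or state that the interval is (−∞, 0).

(-7.3333, 0).

On y'=λy, z=hλ:
  y_{n+1} = y_n + z·[7/11·y_n + 4/11·y_{n+1}] ⇒ (1 − 4/11z)y_{n+1} = (1 + 7/11z)y_n
  Hence R(z) = (1 + 7/11z)/(1 − 4/11z).

Solve |R(x)|<1 on ℝ⁻.
x=-1.29: |R|=0.1219
R=−1: 1+7/11x = −1+4/11x ⇒ -3/11x=2 ⇒ x=2/(-3/11)=-7.3333
Confirm numerically:
  x=-7.063: |R|=0.97934 <1
  x=-5.831: |R|=0.86869 <1
  x=-5.346: |R|=0.81590 <1
  x=-3.621: |R|=0.56298 <1
  x=-7.850: |R|=1.03656 >1
  x=-7.706: |R|=1.02673 >1
So |R|<1 on (-7.3333, 0).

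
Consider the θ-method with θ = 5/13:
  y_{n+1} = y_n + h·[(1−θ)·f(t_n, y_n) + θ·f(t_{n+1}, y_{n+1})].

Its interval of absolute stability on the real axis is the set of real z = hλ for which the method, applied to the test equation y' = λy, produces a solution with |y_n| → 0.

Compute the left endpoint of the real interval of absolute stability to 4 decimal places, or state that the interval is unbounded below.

left endpoint -8.6667.

Test eqn y'=λy, z=hλ:
  y_{n+1} = y_n + z·[8/13·y_n + 5/13·y_{n+1}] ⇒ (1 − 5/13z)y_{n+1} = (1 + 8/13z)y_n
  Hence R(z) = (1 + 8/13z)/(1 − 5/13z).

Solve |R(x)|<1 on ℝ⁻.
x=-1.23: |R|=0.1650
R=−1: 1+8/13x = −1+5/13x ⇒ -3/13x=2 ⇒ x=2/(-3/13)=-8.6667
Confirm numerically:
  x=-8.540: |R|=0.99318 <1
  x=-7.145: |R|=0.90631 <1
  x=-6.083: |R|=0.82147 <1
  x=-4.756: |R|=0.68102 <1
  x=-9.029: |R|=1.01869 >1
  x=-8.989: |R|=1.01669 >1
  x=-8.802: |R|=1.00712 >1
Stable set (-8.6667, 0).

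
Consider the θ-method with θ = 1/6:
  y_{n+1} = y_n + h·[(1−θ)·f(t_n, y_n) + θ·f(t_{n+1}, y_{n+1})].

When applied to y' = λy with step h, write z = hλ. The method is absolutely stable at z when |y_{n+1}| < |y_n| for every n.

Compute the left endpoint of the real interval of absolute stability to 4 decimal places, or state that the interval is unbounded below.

With y'=λy (z=hλ):
  y_{n+1} = y_n + z·[5/6·y_n + 1/6·y_{n+1}] ⇒ (1 − 1/6z)y_{n+1} = (1 + 5/6z)y_n
  so R(z) = (1 + 5/6z)/(1 − 1/6z).

Solve |R(x)|<1 on ℝ⁻.
x=-1.53: |R|=0.2191
R=−1: 1+5/6x = −1+1/6x ⇒ -2/3x=2 ⇒ x=2/(-2/3)=-3.0000
Confirm numerically:
  x=-2.873: |R|=0.94275 <1
  x=-1.865: |R|=0.42276 <1
  x=-1.846: |R|=0.41167 <1
  x=-1.502: |R|=0.20128 <1
  x=-3.308: |R|=1.13236 >1
  x=-3.281: |R|=1.12111 >1
  x=-3.057: |R|=1.02517 >1
Stable set (-3.0000, 0).

left endpoint -3.0000.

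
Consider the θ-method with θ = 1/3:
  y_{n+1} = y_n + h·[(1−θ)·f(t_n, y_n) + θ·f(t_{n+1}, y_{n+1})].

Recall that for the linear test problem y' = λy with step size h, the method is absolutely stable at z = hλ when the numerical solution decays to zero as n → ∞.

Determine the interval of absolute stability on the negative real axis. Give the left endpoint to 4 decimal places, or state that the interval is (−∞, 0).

Test eqn y'=λy, z=hλ:
  y_{n+1} = y_n + z·[2/3·y_n + 1/3·y_{n+1}] ⇒ (1 − 1/3z)y_{n+1} = (1 + 2/3z)y_n
  ⇒ R(z) = (1 + 2/3z)/(1 − 1/3z).

Solve |R(x)|<1 on ℝ⁻.
x=-0.66: |R|=0.4590
R=−1: 1+2/3x = −1+1/3x ⇒ -1/3x=2 ⇒ x=2/(-1/3)=-6.0000
Confirm numerically:
  x=-5.448: |R|=0.93466 <1
  x=-5.038: |R|=0.88032 <1
  x=-3.117: |R|=0.52869 <1
  x=-3.027: |R|=0.50672 <1
  x=-6.424: |R|=1.04499 >1
  x=-6.410: |R|=1.04357 >1
  x=-6.265: |R|=1.02860 >1
Interval (-6.0000, 0).

(-6.0000, 0).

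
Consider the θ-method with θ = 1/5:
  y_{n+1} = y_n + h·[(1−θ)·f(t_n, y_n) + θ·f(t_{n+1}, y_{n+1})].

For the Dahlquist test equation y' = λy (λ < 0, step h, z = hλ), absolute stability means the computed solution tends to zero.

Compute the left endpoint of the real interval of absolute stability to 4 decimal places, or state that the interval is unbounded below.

left endpoint -3.3333.

Test eqn y'=λy, z=hλ:
  y_{n+1} = y_n + z·[4/5·y_n + 1/5·y_{n+1}] ⇒ (1 − 1/5z)y_{n+1} = (1 + 4/5z)y_n
  so R(z) = (1 + 4/5z)/(1 − 1/5z).

Find x<0 with |R(x)|<1.
x=-1.37: |R|=0.0754
R=−1: 1+4/5x = −1+1/5x ⇒ -3/5x=2 ⇒ x=2/(-3/5)=-3.3333
Confirm numerically:
  x=-2.341: |R|=0.59447 <1
  x=-1.670: |R|=0.25187 <1
  x=-1.665: |R|=0.24906 <1
  x=-1.408: |R|=0.09863 <1
  x=-3.822: |R|=1.16618 >1
  x=-3.467: |R|=1.04736 >1
  x=-3.416: |R|=1.02947 >1
Stable set (-3.3333, 0).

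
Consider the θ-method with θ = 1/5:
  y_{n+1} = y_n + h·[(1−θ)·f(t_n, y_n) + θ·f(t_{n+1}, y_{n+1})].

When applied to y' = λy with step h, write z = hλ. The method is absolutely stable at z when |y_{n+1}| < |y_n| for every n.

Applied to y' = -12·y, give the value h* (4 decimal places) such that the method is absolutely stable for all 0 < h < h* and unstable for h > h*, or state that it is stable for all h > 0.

(-3.3333,0); λ=-12 ⇒ h* = (10/3)/12 = 0.2778.

Test eqn y'=λy, z=hλ:
  y_{n+1} = y_n + z·[4/5·y_n + 1/5·y_{n+1}] ⇒ (1 − 1/5z)y_{n+1} = (1 + 4/5z)y_n
  ⇒ R(z) = (1 + 4/5z)/(1 − 1/5z).

Need |R(x)|<1, x<0.
x=-1.76: |R|=0.3018
R=−1: 1+4/5x = −1+1/5x ⇒ -3/5x=2 ⇒ x=2/(-3/5)=-3.3333
Confirm numerically:
  x=-2.448: |R|=0.64339 <1
  x=-2.221: |R|=0.53788 <1
  x=-2.180: |R|=0.51811 <1
  x=-1.911: |R|=0.38258 <1
  x=-3.830: |R|=1.16874 >1
  x=-3.691: |R|=1.12346 >1
  x=-3.454: |R|=1.04282 >1
Interval (-3.3333, 0).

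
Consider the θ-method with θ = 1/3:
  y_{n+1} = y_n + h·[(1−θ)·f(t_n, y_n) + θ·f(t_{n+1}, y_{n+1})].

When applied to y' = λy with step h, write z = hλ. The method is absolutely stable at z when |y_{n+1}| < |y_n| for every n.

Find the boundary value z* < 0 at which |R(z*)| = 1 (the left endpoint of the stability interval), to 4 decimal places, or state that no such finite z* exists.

Set f=λy, z=hλ:
  y_{n+1} = y_n + z·[2/3·y_n + 1/3·y_{n+1}] ⇒ (1 − 1/3z)y_{n+1} = (1 + 2/3z)y_n
  R(z) = (1 + 2/3z)/(1 − 1/3z).

Need |R(x)|<1, x<0.
x=-1.19: |R|=0.1480
R=−1: 1+2/3x = −1+1/3x ⇒ -1/3x=2 ⇒ x=2/(-1/3)=-6.0000
Confirm numerically:
  x=-5.905: |R|=0.98933 <1
  x=-5.606: |R|=0.95422 <1
  x=-3.678: |R|=0.65229 <1
  x=-2.882: |R|=0.46991 <1
  x=-6.527: |R|=1.05532 >1
  x=-6.505: |R|=1.05313 >1
  x=-6.202: |R|=1.02195 >1
So |R|<1 on (-6.0000, 0).

z* = -6.0000.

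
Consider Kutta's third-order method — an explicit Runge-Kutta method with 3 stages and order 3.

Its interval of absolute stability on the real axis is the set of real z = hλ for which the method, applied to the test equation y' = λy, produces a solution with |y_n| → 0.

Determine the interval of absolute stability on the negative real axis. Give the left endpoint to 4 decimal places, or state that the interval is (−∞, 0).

Set f=λy, z=hλ:
  order 3, 3-stage ⇒ R(z)=1+z+z^2/2+z^3/6
  (e.g. R(-1.43)=0.10508, |R|=0.10508)

Boundary: |R(x)|=1, x<0.
x=-1.43: |R|=0.1051
|R(-2.66)|=1.2590 |R(-2.4)|=0.8240 |R(-2.13)|=0.4721
Bisect:
  x_lo=-2.8592 |R|=1.6673  x_hi=-0.2083 |R|=0.8119
  mid=-1.53372 |R|=0.04113 →hi
  mid=-2.19645 |R|=0.55035 →hi
  mid=-2.52782 |R|=1.02496 →lo
  mid=-2.36214 |R|=0.76896 →hi
  mid=-2.44498 |R|=0.89200 →hi
  mid=-2.48640 |R|=0.95720 →hi
  mid=-2.50711 |R|=0.99076 →hi
  mid=-2.51746 |R|=1.00777 →lo
  ...
  [-2.51277,-2.51261] ⇒ x*=-2.5127
So |R|<1 on (-2.5127, 0).

(-2.5127, 0).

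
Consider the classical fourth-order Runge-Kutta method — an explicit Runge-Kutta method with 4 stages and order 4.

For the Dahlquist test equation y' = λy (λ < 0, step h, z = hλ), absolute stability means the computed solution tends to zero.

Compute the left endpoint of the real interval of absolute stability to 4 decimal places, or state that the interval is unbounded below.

left endpoint -2.7853.

With y'=λy (z=hλ):
  order 4, 4-stage ⇒ R(z)=1+z+z^2/2+z^3/6+z^4/24
  (e.g. R(-1.44)=0.27830, |R|=0.27830)

Need |R(x)|<1, x<0.
x=-1.44: |R|=0.2783
|R(-3.13)|=1.6569 |R(-2.58)|=0.7321 |R(-0.72)|=0.4882
Bisect:
  x_lo=-3.2441 |R|=1.9427  x_hi=-0.0503 |R|=0.9509
  mid=-1.64721 |R|=0.27129 →hi
  mid=-2.44567 |R|=0.59759 →hi
  mid=-2.84489 |R|=1.09364 →lo
  mid=-2.64528 |R|=0.80863 →hi
  mid=-2.74509 |R|=0.94105 →hi
  mid=-2.79499 |R|=1.01472 →lo
  mid=-2.77004 |R|=0.97724 →hi
  ...
  [-2.78544,-2.78524] ⇒ x*=-2.7853
Interval (-2.7853, 0).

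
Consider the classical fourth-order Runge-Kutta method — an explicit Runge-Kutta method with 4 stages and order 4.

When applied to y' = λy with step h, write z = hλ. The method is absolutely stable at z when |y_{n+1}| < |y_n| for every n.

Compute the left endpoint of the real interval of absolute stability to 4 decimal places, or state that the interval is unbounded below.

Test eqn y'=λy, z=hλ:
  order 4, 4-stage ⇒ R(z)=1+z+z^2/2+z^3/6+z^4/24
  (e.g. R(-1.26)=0.30542, |R|=0.30542)

Solve |R(x)|<1 on ℝ⁻.
x=-1.26: |R|=0.3054
|R(-1.44)|=0.2783 |R(-0.82)|=0.4431 |R(-0.77)|=0.4650
Bisect:
  x_lo=-3.3737 |R|=2.3150  x_hi=-0.0853 |R|=0.9183
  mid=-1.72945 |R|=0.27667 →hi
  mid=-2.55155 |R|=0.70111 →hi
  mid=-2.96260 |R|=1.30194 →lo
  mid=-2.75708 |R|=0.95829 →hi
  mid=-2.85984 |R|=1.11834 →lo
  mid=-2.80846 |R|=1.03549 →lo
  mid=-2.78277 |R|=0.99620 →hi
  mid=-2.79561 |R|=1.01567 →lo
  mid=-2.78919 |R|=1.00589 →lo
  mid=-2.78598 |R|=1.00104 →lo
  ...
  [-2.78538,-2.78518] ⇒ x*=-2.7853
Stable set (-2.7853, 0).

left endpoint -2.7853.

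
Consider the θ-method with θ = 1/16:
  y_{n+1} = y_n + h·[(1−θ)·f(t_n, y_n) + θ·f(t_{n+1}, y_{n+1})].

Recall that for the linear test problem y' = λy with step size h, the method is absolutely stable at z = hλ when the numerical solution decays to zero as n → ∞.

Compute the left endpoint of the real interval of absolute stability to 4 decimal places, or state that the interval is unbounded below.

Test eqn y'=λy, z=hλ:
  y_{n+1} = y_n + z·[15/16·y_n + 1/16·y_{n+1}] ⇒ (1 − 1/16z)y_{n+1} = (1 + 15/16z)y_n
  Hence R(z) = (1 + 15/16z)/(1 − 1/16z).

Need |R(x)|<1, x<0.
x=-1.32: |R|=0.2194
R=−1: 1+15/16x = −1+1/16x ⇒ -7/8x=2 ⇒ x=2/(-7/8)=-2.2857
Confirm numerically:
  x=-1.784: |R|=0.60504 <1
  x=-1.533: |R|=0.39896 <1
  x=-1.530: |R|=0.39646 <1
  x=-2.744: |R|=1.34230 >1
  x=-2.631: |R|=1.25946 >1
Stable set (-2.2857, 0).

left endpoint -2.2857.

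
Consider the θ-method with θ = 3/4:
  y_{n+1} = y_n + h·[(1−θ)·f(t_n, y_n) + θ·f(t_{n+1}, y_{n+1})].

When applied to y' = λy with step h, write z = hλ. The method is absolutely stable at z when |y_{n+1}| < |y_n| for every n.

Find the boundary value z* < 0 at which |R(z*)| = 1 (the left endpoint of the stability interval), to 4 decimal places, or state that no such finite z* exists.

(−∞, 0) — no finite endpoint.

Set f=λy, z=hλ:
  y_{n+1} = y_n + z·[1/4·y_n + 3/4·y_{n+1}] ⇒ (1 − 3/4z)y_{n+1} = (1 + 1/4z)y_n
  ⇒ R(z) = (1 + 1/4z)/(1 − 3/4z).

Find x<0 with |R(x)|<1.
x=-1.02: |R|=0.4221
x=-2: |R|=0.2000
x=-10: |R|=0.1765
x=-100: |R|=0.3158
θ=3/4≥1/2 ⇒ |1+1/4x|<|1−3/4x| ∀x<0 ⇒ interval (−∞,0).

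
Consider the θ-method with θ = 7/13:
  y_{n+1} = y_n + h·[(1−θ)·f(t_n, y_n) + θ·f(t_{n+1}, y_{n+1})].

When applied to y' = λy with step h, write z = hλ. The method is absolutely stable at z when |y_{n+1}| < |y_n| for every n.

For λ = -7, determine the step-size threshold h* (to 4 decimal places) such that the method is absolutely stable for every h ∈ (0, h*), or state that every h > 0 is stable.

unbounded; (−∞, 0). Any h>0 works for λ=-7.

Set f=λy, z=hλ:
  y_{n+1} = y_n + z·[6/13·y_n + 7/13·y_{n+1}] ⇒ (1 − 7/13z)y_{n+1} = (1 + 6/13z)y_n
  R(z) = (1 + 6/13z)/(1 − 7/13z).

Need |R(x)|<1, x<0.
x=-1.24: |R|=0.2565
x=-2: |R|=0.0370
x=-10: |R|=0.5663
x=-100: |R|=0.8233
θ=7/13≥1/2 ⇒ |1+6/13x|<|1−7/13x| ∀x<0 ⇒ unbounded interval.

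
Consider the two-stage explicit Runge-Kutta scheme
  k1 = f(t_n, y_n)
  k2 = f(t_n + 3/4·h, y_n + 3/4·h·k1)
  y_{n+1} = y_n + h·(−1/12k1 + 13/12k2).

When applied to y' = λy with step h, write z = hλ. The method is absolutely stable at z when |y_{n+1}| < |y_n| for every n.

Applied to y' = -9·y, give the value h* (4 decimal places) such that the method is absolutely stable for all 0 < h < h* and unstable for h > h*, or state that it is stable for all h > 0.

(-1.2308,0); λ=-9 ⇒ h* = (16/13)/9 = 0.1368.

Test eqn y'=λy, z=hλ:
  k1=λy_n ⇒ h·k1=z·y_n;  k2=λ(1+3/4z)y_n ⇒ h·k2=z(1+3/4z)y_n
  y_{n+1}/y_n = 1 − 1/12z + 13/12z(1+3/4z) = 1 + z + 13/16z²
  ⇒ R(z) = 1 + z + 13/16z².

Need |R(x)|<1, x<0.
x=-1.4: |R|=1.1925
R=1: x+13/16x²=0 ⇒ x=−16/13=-1.2308; min R=1−1/(4·13/16)=0.6923>−1
Confirm numerically:
  x=-1.166: |R|=0.93864 <1
  x=-0.547: |R|=0.69611 <1
  x=-0.536: |R|=0.69743 <1
  x=-0.528: |R|=0.69851 <1
  x=-1.639: |R|=1.54364 >1
  x=-1.585: |R|=1.45618 >1
  x=-1.335: |R|=1.11306 >1
Stable set (-1.2308, 0).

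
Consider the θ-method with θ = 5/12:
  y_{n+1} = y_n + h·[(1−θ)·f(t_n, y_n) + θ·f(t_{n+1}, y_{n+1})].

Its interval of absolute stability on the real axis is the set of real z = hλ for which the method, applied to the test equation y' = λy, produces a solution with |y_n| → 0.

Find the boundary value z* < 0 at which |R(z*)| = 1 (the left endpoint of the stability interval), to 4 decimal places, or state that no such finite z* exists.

z* = -12.0000.

Set f=λy, z=hλ:
  y_{n+1} = y_n + z·[7/12·y_n + 5/12·y_{n+1}] ⇒ (1 − 5/12z)y_{n+1} = (1 + 7/12z)y_n
  Hence R(z) = (1 + 7/12z)/(1 − 5/12z).

Solve |R(x)|<1 on ℝ⁻.
x=-0.97: |R|=0.3092
R=−1: 1+7/12x = −1+5/12x ⇒ -1/6x=2 ⇒ x=2/(-1/6)=-12.0000
Confirm numerically:
  x=-11.680: |R|=0.99091 <1
  x=-7.244: |R|=0.80274 <1
  x=-6.403: |R|=0.74568 <1
  x=-12.429: |R|=1.01157 >1
  x=-12.412: |R|=1.01113 >1
Stable set (-12.0000, 0).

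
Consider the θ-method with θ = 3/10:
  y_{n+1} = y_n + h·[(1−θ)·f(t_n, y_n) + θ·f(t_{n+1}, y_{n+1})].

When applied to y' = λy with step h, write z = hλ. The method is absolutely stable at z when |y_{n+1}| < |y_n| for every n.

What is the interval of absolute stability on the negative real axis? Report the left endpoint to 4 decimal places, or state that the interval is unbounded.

z∈(-5.0000,0).

On y'=λy, z=hλ:
  y_{n+1} = y_n + z·[7/10·y_n + 3/10·y_{n+1}] ⇒ (1 − 3/10z)y_{n+1} = (1 + 7/10z)y_n
  Hence R(z) = (1 + 7/10z)/(1 − 3/10z).

Boundary: |R(x)|=1, x<0.
x=-1.03: |R|=0.2131
R=−1: 1+7/10x = −1+3/10x ⇒ -2/5x=2 ⇒ x=2/(-2/5)=-5.0000
Confirm numerically:
  x=-4.191: |R|=0.85664 <1
  x=-3.746: |R|=0.76382 <1
  x=-2.477: |R|=0.42103 <1
  x=-5.536: |R|=1.08058 >1
  x=-5.210: |R|=1.03277 >1
Interval (-5.0000, 0).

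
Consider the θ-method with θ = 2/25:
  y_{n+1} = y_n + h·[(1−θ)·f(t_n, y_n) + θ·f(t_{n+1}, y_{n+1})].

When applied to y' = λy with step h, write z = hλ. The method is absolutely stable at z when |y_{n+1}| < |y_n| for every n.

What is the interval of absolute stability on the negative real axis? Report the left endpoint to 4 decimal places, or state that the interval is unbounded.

Test eqn y'=λy, z=hλ:
  y_{n+1} = y_n + z·[23/25·y_n + 2/25·y_{n+1}] ⇒ (1 − 2/25z)y_{n+1} = (1 + 23/25z)y_n
  so R(z) = (1 + 23/25z)/(1 − 2/25z).

Need |R(x)|<1, x<0.
x=-1.5: |R|=0.3393
R=−1: 1+23/25x = −1+2/25x ⇒ -21/25x=2 ⇒ x=2/(-21/25)=-2.3810
Confirm numerically:
  x=-1.932: |R|=0.67336 <1
  x=-1.882: |R|=0.63573 <1
  x=-1.259: |R|=0.14380 <1
  x=-2.734: |R|=1.24334 >1
  x=-2.602: |R|=1.15369 >1
  x=-2.601: |R|=1.15300 >1
So |R|<1 on (-2.3810, 0).

z∈(-2.3810,0).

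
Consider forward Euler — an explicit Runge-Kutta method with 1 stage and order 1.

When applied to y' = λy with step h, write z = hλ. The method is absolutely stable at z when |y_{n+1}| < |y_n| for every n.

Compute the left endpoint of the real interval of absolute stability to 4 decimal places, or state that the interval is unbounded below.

left endpoint -2.0000.

With y'=λy (z=hλ):
  order 1, 1-stage ⇒ R(z)=1+z
  (e.g. R(-0.51)=0.49000, |R|=0.49000)

Need |R(x)|<1, x<0.
x=-0.51: |R|=0.4900
|R(-2.09)|=1.0900 |R(-2.07)|=1.0700 |R(-1.61)|=0.6100
Bisect:
  x_lo=-2.7034 |R|=1.7034  x_hi=-0.3708 |R|=0.6292
  mid=-1.53710 |R|=0.53710 →hi
  mid=-2.12026 |R|=1.12026 →lo
  mid=-1.82868 |R|=0.82868 →hi
  mid=-1.97447 |R|=0.97447 →hi
  mid=-2.04737 |R|=1.04737 →lo
  mid=-2.01092 |R|=1.01092 →lo
  mid=-1.99269 |R|=0.99269 →hi
  mid=-2.00181 |R|=1.00181 →lo
  mid=-1.99725 |R|=0.99725 →hi
  mid=-1.99953 |R|=0.99953 →hi
  ...
  [-2.00010,-1.99996] ⇒ x*=-2.0000
Interval (-2.0000, 0).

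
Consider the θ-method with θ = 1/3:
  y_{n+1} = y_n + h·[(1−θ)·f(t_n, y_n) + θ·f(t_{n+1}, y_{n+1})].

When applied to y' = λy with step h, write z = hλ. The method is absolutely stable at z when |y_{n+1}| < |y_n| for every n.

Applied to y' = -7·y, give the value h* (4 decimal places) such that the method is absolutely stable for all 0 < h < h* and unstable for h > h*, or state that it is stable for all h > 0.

(-6.0000,0); λ=-7 ⇒ h* = (6)/7 = 0.8571.

With y'=λy (z=hλ):
  y_{n+1} = y_n + z·[2/3·y_n + 1/3·y_{n+1}] ⇒ (1 − 1/3z)y_{n+1} = (1 + 2/3z)y_n
  R(z) = (1 + 2/3z)/(1 − 1/3z).

Solve |R(x)|<1 on ℝ⁻.
x=-1.75: |R|=0.1053
R=−1: 1+2/3x = −1+1/3x ⇒ -1/3x=2 ⇒ x=2/(-1/3)=-6.0000
Confirm numerically:
  x=-5.414: |R|=0.93035 <1
  x=-3.649: |R|=0.64641 <1
  x=-2.953: |R|=0.48816 <1
  x=-6.295: |R|=1.03174 >1
  x=-6.290: |R|=1.03122 >1
  x=-6.024: |R|=1.00266 >1
Interval (-6.0000, 0).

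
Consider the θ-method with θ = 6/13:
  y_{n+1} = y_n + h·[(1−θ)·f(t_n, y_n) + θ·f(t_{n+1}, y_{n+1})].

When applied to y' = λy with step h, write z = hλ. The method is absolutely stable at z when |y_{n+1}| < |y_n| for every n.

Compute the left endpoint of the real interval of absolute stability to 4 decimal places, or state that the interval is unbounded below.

left endpoint -26.0000.

On y'=λy, z=hλ:
  y_{n+1} = y_n + z·[7/13·y_n + 6/13·y_{n+1}] ⇒ (1 − 6/13z)y_{n+1} = (1 + 7/13z)y_n
  R(z) = (1 + 7/13z)/(1 − 6/13z).

Need |R(x)|<1, x<0.
x=-0.51: |R|=0.5872
R=−1: 1+7/13x = −1+6/13x ⇒ -1/13x=2 ⇒ x=2/(-1/13)=-26.0000
Confirm numerically:
  x=-24.563: |R|=0.99104 <1
  x=-13.136: |R|=0.85989 <1
  x=-11.514: |R|=0.82352 <1
  x=-26.268: |R|=1.00157 >1
  x=-26.167: |R|=1.00098 >1
  x=-26.128: |R|=1.00075 >1
Stable set (-26.0000, 0).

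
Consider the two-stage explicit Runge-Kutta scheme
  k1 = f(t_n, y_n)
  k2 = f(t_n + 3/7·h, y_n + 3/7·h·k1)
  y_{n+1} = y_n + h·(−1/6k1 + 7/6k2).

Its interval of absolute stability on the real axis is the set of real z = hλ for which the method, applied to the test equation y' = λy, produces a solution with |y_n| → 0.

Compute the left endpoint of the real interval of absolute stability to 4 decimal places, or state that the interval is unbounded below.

On y'=λy, z=hλ:
  k1=λy_n ⇒ h·k1=z·y_n;  k2=λ(1+3/7z)y_n ⇒ h·k2=z(1+3/7z)y_n
  y_{n+1}/y_n = 1 − 1/6z + 7/6z(1+3/7z) = 1 + z + 1/2z²
  R(z) = 1 + z + 1/2z².

Solve |R(x)|<1 on ℝ⁻.
x=-1.07: |R|=0.5025
R=1: x+1/2x²=0 ⇒ x=−2=-2.0000; min R=1−1/(4·1/2)=0.5000>−1
Confirm numerically:
  x=-1.755: |R|=0.78501 <1
  x=-1.333: |R|=0.55544 <1
  x=-1.130: |R|=0.50845 <1
  x=-2.509: |R|=1.63854 >1
  x=-2.093: |R|=1.09732 >1
So |R|<1 on (-2.0000, 0).

z* = -2.0000.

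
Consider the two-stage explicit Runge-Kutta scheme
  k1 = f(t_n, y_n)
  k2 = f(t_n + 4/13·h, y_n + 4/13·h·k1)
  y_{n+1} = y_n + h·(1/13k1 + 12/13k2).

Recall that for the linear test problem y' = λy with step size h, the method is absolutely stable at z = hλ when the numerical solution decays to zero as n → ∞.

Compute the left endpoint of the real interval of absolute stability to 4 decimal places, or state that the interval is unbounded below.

z* = -3.5208.

Set f=λy, z=hλ:
  k1=λy_n ⇒ h·k1=z·y_n;  k2=λ(1+4/13z)y_n ⇒ h·k2=z(1+4/13z)y_n
  y_{n+1}/y_n = 1 + 1/13z + 12/13z(1+4/13z) = 1 + z + 48/169z²
  Hence R(z) = 1 + z + 48/169z².

Solve |R(x)|<1 on ℝ⁻.
x=-1.69: |R|=0.1212
R=1: x+48/169x²=0 ⇒ x=−169/48=-3.5208; min R=1−1/(4·48/169)=0.1198>−1
Confirm numerically:
  x=-2.984: |R|=0.54502 <1
  x=-2.752: |R|=0.39905 <1
  x=-2.436: |R|=0.24942 <1
  x=-2.299: |R|=0.20218 <1
  x=-4.054: |R|=1.61391 >1
  x=-3.916: |R|=1.43952 >1
  x=-3.758: |R|=1.25314 >1
Interval (-3.5208, 0).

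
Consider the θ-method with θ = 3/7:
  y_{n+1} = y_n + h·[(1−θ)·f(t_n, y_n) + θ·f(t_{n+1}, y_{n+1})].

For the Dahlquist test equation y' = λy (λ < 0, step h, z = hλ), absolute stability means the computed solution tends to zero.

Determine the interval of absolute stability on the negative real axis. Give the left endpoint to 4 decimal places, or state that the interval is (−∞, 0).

With y'=λy (z=hλ):
  y_{n+1} = y_n + z·[4/7·y_n + 3/7·y_{n+1}] ⇒ (1 − 3/7z)y_{n+1} = (1 + 4/7z)y_n
  R(z) = (1 + 4/7z)/(1 − 3/7z).

Need |R(x)|<1, x<0.
x=-1.52: |R|=0.0796
R=−1: 1+4/7x = −1+3/7x ⇒ -1/7x=2 ⇒ x=2/(-1/7)=-14.0000
Confirm numerically:
  x=-11.493: |R|=0.93956 <1
  x=-9.045: |R|=0.85484 <1
  x=-8.913: |R|=0.84922 <1
  x=-8.491: |R|=0.83035 <1
  x=-14.526: |R|=1.01040 >1
  x=-14.139: |R|=1.00281 >1
So |R|<1 on (-14.0000, 0).

(-14.0000, 0).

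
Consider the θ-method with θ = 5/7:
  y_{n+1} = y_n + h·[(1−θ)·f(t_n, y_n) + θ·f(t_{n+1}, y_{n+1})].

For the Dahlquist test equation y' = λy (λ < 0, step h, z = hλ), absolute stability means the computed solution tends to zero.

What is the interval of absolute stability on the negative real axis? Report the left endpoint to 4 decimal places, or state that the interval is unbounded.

Set f=λy, z=hλ:
  y_{n+1} = y_n + z·[2/7·y_n + 5/7·y_{n+1}] ⇒ (1 − 5/7z)y_{n+1} = (1 + 2/7z)y_n
  R(z) = (1 + 2/7z)/(1 − 5/7z).

Solve |R(x)|<1 on ℝ⁻.
x=-1.58: |R|=0.2577
x=-2: |R|=0.1765
x=-10: |R|=0.2281
x=-100: |R|=0.3807
θ=5/7≥1/2 ⇒ |1+2/7x|<|1−5/7x| ∀x<0 ⇒ unbounded interval.

unbounded; (−∞, 0).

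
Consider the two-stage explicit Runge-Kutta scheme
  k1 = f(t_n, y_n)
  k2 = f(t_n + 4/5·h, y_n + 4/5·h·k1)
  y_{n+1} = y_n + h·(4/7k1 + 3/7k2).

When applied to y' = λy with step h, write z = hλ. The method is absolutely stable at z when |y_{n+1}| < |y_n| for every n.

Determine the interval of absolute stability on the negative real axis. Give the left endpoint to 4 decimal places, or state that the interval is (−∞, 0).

On y'=λy, z=hλ:
  k1=λy_n ⇒ h·k1=z·y_n;  k2=λ(1+4/5z)y_n ⇒ h·k2=z(1+4/5z)y_n
  y_{n+1}/y_n = 1 + 4/7z + 3/7z(1+4/5z) = 1 + z + 12/35z²
  Hence R(z) = 1 + z + 12/35z².

Boundary: |R(x)|=1, x<0.
x=-1.45: |R|=0.2709
R=1: x+12/35x²=0 ⇒ x=−35/12=-2.9167; min R=1−1/(4·12/35)=0.2708>−1
Confirm numerically:
  x=-2.866: |R|=0.95021 <1
  x=-2.830: |R|=0.91591 <1
  x=-2.213: |R|=0.46610 <1
  x=-1.900: |R|=0.33771 <1
  x=-3.509: |R|=1.71263 >1
  x=-3.356: |R|=1.50551 >1
  x=-3.207: |R|=1.31923 >1
Interval (-2.9167, 0).

(-2.9167, 0).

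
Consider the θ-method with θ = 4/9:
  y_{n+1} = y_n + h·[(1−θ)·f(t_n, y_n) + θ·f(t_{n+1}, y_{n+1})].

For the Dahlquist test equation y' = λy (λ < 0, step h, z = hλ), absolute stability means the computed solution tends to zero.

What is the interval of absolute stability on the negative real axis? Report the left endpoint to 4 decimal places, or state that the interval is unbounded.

On y'=λy, z=hλ:
  y_{n+1} = y_n + z·[5/9·y_n + 4/9·y_{n+1}] ⇒ (1 − 4/9z)y_{n+1} = (1 + 5/9z)y_n
  Hence R(z) = (1 + 5/9z)/(1 − 4/9z).

Find x<0 with |R(x)|<1.
x=-0.96: |R|=0.3271
R=−1: 1+5/9x = −1+4/9x ⇒ -1/9x=2 ⇒ x=2/(-1/9)=-18.0000
Confirm numerically:
  x=-13.495: |R|=0.92847 <1
  x=-13.353: |R|=0.92554 <1
  x=-8.618: |R|=0.78418 <1
  x=-8.125: |R|=0.76205 <1
  x=-18.183: |R|=1.00224 >1
  x=-18.059: |R|=1.00073 >1
So |R|<1 on (-18.0000, 0).

z∈(-18.0000,0).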